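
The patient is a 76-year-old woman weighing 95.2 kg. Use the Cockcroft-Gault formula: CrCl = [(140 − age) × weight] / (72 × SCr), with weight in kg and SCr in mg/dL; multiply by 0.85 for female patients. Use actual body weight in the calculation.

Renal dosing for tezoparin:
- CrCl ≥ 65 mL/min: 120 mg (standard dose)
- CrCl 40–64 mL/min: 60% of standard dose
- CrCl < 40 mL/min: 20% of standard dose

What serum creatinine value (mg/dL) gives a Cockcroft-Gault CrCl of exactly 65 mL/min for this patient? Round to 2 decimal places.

1.11 mg/dL

Standard dose requires CrCl ≥ 65 mL/min.
Set (140 − 76) × 95.2 × 0.85 / (72 × SCr) = 65
SCr = (140 − 76) × 95.2 × 0.85 / (72 × 65) = 1.107 mg/dL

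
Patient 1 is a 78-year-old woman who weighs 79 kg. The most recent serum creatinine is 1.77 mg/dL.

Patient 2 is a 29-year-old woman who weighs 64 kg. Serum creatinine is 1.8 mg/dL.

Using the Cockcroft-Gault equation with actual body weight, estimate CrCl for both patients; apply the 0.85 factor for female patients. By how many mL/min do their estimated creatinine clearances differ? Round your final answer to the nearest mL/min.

14 mL/min

Patient 1: CrCl = (140 − 78) × 79 / (72 × 1.77) × 0.85 = 4898.0 / 127.44 × 0.85 ≈ 32.7 mL/min
Patient 2: CrCl = (140 − 29) × 64 / (72 × 1.8) × 0.85 = 7104.0 / 129.60 × 0.85 ≈ 46.6 mL/min
|32.7 − 46.6| = 13.9 mL/min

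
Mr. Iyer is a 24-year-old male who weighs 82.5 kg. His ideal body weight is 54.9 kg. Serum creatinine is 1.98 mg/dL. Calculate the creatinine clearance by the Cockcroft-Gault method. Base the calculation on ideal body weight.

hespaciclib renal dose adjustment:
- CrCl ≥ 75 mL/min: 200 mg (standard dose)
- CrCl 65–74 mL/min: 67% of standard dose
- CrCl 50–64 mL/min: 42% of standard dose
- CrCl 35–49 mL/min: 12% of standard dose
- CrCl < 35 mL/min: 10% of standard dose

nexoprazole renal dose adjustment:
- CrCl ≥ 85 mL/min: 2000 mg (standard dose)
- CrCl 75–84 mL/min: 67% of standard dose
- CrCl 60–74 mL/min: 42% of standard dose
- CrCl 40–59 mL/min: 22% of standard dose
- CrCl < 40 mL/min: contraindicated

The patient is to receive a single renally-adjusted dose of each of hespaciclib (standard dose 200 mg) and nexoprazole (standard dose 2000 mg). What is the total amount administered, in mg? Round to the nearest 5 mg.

CrCl = (140 − 24) × 54.9 / (72 × 1.98) = 6368.4 / 142.56 ≈ 44.7 mL/min
CrCl ≈ 45 mL/min.
hespaciclib: 35–49 mL/min → 12% of 200 mg = 24 mg.
nexoprazole: 40–59 mL/min → 22% of 2000 mg = 440 mg.
Total = 24 + 440 = 464 mg.

465 mg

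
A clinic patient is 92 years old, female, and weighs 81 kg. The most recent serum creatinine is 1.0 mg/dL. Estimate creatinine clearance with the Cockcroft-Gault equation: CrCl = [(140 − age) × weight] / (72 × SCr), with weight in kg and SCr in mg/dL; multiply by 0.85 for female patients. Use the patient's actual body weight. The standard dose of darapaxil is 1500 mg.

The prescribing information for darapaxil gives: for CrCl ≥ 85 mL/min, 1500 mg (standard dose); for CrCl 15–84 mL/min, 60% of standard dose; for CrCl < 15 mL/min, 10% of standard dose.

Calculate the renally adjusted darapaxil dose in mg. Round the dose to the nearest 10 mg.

CrCl = (140 − 92) × 81 / (72 × 1) × 0.85 = 3888.0 / 72.00 × 0.85 ≈ 45.9 mL/min
CrCl ≈ 46 mL/min → bracket 15–84 mL/min.
60% of 1500 mg = 900 mg

900 mg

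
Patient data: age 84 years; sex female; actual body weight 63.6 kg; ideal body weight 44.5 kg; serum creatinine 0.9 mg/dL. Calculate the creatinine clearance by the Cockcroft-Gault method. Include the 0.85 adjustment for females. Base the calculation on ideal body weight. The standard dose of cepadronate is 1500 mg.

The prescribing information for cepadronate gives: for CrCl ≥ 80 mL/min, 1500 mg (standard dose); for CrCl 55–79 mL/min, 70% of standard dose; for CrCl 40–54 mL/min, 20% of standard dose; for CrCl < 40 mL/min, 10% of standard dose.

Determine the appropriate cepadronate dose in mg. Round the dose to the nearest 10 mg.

CrCl = (140 − 84) × 44.5 / (72 × 0.9) × 0.85 = 2492.0 / 64.80 × 0.85 ≈ 32.7 mL/min
CrCl ≈ 33 mL/min → bracket < 40 mL/min.
10% of 1500 mg = 150 mg

150 mg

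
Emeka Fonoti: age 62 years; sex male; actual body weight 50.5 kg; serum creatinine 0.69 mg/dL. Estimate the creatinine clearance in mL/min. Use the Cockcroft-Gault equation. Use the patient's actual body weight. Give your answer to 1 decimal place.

CrCl = (140 − 62) × 50.5 / (72 × 0.69) = 3939.0 / 49.68 ≈ 79.3 mL/min

79.3 mL/min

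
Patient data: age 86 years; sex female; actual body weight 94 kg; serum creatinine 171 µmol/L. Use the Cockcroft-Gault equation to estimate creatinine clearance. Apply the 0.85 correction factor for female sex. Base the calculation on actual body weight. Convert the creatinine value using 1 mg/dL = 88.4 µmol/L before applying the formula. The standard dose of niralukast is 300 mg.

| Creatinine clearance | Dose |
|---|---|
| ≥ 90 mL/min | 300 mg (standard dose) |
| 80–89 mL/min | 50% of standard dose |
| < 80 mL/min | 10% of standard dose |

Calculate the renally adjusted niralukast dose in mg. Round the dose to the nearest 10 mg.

30 mg

SCr = 171 / 88.4 = 1.934 mg/dL
CrCl = (140 − 86) × 94 / (72 × 1.934) × 0.85 = 5076.0 / 139.25 × 0.85 ≈ 31.0 mL/min
CrCl ≈ 31 mL/min → bracket < 80 mL/min.
10% of 300 mg = 30 mg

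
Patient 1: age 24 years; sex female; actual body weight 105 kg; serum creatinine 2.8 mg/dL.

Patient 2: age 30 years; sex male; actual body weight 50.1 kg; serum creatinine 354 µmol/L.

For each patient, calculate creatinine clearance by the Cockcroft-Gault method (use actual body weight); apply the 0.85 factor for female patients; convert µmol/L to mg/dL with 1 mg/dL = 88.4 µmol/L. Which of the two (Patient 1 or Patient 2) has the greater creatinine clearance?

Patient 1: CrCl = (140 − 24) × 105 / (72 × 2.8) × 0.85 = 12180.0 / 201.60 × 0.85 ≈ 51.4 mL/min
Patient 2: SCr = 354 / 88.4 = 4.005 mg/dL
Patient 2: CrCl = (140 − 30) × 50.1 / (72 × 4.005) = 5511.0 / 288.36 ≈ 19.1 mL/min
51.4 vs 19.1 mL/min → Patient 1 is higher.

Patient 1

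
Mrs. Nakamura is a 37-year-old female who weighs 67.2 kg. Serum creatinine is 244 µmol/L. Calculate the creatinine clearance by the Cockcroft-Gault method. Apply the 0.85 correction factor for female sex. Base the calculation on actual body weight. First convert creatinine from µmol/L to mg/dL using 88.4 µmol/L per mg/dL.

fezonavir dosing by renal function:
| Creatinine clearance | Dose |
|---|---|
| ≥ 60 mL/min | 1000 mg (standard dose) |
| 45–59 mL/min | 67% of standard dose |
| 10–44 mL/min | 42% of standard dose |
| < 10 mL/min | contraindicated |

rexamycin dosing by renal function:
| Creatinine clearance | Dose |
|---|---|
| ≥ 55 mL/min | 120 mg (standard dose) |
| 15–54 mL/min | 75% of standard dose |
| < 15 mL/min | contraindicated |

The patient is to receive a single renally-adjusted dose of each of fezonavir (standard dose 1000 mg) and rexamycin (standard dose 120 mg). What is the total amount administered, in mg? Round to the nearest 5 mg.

SCr = 244 / 88.4 = 2.76 mg/dL
CrCl = (140 − 37) × 67.2 / (72 × 2.76) × 0.85 = 6921.6 / 198.72 × 0.85 ≈ 29.6 mL/min
CrCl ≈ 30 mL/min.
fezonavir: 10–44 mL/min → 42% of 1000 mg = 420 mg.
rexamycin: 15–54 mL/min → 75% of 120 mg = 90 mg.
Total = 420 + 90 = 510 mg.

510 mg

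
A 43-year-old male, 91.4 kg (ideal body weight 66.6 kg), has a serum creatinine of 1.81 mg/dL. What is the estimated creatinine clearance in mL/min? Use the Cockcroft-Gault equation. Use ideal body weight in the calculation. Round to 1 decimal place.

49.6 mL/min

CrCl = (140 − 43) × 66.6 / (72 × 1.81) = 6460.2 / 130.32 ≈ 49.6 mL/min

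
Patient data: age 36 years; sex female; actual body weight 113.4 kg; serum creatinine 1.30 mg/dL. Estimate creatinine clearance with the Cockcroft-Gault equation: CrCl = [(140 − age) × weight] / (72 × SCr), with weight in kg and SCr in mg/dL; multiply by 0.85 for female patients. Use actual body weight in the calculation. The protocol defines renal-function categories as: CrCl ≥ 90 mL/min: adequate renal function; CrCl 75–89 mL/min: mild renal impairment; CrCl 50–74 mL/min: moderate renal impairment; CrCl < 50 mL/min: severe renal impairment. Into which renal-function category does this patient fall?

CrCl = (140 − 36) × 113.4 / (72 × 1.3) × 0.85 = 11793.6 / 93.60 × 0.85 ≈ 107.1 mL/min
107 mL/min falls in the 'adequate renal function' range.

adequate renal function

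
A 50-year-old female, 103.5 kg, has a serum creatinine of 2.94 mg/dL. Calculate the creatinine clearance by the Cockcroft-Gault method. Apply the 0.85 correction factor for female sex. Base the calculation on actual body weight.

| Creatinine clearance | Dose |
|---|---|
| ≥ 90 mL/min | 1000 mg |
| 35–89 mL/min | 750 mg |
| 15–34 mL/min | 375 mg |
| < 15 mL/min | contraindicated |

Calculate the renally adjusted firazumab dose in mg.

750 mg

CrCl = (140 − 50) × 103.5 / (72 × 2.94) × 0.85 = 9315.0 / 211.68 × 0.85 ≈ 37.4 mL/min
CrCl ≈ 37 mL/min → bracket 35–89 mL/min.
Dose for this bracket: 750 mg.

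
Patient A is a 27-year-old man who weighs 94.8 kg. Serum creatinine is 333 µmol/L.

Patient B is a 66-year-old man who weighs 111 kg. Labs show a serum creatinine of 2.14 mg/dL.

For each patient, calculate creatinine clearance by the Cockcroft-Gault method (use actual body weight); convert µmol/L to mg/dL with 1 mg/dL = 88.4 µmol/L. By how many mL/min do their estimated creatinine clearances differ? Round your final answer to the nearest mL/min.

14 mL/min

Patient A: SCr = 333 / 88.4 = 3.767 mg/dL
Patient A: CrCl = (140 − 27) × 94.8 / (72 × 3.767) = 10712.4 / 271.22 ≈ 39.5 mL/min
Patient B: CrCl = (140 − 66) × 111 / (72 × 2.14) = 8214.0 / 154.08 ≈ 53.3 mL/min
|39.5 − 53.3| = 13.8 mL/min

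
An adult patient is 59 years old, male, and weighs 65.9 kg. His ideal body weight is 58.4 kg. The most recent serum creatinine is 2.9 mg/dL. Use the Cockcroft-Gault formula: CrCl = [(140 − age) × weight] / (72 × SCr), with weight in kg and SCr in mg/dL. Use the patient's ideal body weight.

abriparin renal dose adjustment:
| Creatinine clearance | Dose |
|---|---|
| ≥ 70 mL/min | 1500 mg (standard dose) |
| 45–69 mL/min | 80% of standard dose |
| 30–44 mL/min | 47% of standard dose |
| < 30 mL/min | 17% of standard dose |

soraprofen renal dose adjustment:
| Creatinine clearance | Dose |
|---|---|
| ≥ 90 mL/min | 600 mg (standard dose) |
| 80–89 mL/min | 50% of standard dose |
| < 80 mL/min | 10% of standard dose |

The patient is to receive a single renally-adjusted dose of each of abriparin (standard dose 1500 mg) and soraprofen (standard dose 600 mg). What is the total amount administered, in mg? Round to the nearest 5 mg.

CrCl = (140 − 59) × 58.4 / (72 × 2.9) = 4730.4 / 208.80 ≈ 22.7 mL/min
CrCl ≈ 23 mL/min.
abriparin: < 30 mL/min → 17% of 1500 mg = 255 mg.
soraprofen: < 80 mL/min → 10% of 600 mg = 60 mg.
Total = 255 + 60 = 315 mg.

315 mg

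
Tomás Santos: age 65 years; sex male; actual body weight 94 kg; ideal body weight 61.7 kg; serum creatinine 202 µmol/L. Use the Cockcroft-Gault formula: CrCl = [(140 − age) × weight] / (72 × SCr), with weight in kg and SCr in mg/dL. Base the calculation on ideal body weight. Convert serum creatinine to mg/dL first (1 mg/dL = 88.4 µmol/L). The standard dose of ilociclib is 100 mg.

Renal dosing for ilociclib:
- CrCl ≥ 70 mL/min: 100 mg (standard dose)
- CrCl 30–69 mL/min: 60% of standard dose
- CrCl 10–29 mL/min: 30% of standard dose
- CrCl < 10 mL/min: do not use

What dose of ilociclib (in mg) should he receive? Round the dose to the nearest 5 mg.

30 mg

SCr = 202 / 88.4 = 2.285 mg/dL
CrCl = (140 − 65) × 61.7 / (72 × 2.285) = 4627.5 / 164.52 ≈ 28.1 mL/min
CrCl ≈ 28 mL/min → bracket 10–29 mL/min.
30% of 100 mg = 30 mg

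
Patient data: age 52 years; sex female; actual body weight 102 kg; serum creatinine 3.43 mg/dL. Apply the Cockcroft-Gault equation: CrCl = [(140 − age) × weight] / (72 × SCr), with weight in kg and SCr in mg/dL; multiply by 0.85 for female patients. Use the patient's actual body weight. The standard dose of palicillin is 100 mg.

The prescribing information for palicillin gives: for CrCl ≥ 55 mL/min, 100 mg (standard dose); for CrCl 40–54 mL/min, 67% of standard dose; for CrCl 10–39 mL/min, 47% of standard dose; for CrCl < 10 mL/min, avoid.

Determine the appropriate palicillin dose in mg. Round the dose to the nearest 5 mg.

CrCl = (140 − 52) × 102 / (72 × 3.43) × 0.85 = 8976.0 / 246.96 × 0.85 ≈ 30.9 mL/min
CrCl ≈ 31 mL/min → bracket 10–39 mL/min.
47% of 100 mg = 47 mg → 45 mg

45 mg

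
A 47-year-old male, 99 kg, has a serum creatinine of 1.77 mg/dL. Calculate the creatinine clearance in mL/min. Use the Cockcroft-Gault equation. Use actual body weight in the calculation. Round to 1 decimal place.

72.2 mL/min

CrCl = (140 − 47) × 99 / (72 × 1.77) = 9207.0 / 127.44 ≈ 72.2 mL/min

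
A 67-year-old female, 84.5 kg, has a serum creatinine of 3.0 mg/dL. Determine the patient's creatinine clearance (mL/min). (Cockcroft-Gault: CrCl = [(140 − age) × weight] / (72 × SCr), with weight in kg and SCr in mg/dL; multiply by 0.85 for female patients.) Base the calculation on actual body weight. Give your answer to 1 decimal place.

24.3 mL/min

CrCl = (140 − 67) × 84.5 / (72 × 3) × 0.85 = 6168.5 / 216.00 × 0.85 ≈ 24.3 mL/min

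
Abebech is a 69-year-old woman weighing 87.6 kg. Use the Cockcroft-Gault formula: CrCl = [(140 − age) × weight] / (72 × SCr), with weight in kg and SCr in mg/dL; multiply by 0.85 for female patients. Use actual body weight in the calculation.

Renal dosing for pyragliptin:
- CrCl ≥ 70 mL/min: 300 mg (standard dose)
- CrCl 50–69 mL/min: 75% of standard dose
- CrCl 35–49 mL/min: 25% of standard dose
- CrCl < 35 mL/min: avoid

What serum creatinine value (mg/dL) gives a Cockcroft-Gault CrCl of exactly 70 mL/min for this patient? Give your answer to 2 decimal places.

Standard dose requires CrCl ≥ 70 mL/min.
Set (140 − 69) × 87.6 × 0.85 / (72 × SCr) = 70
SCr = (140 − 69) × 87.6 × 0.85 / (72 × 70) = 1.049 mg/dL

1.05 mg/dL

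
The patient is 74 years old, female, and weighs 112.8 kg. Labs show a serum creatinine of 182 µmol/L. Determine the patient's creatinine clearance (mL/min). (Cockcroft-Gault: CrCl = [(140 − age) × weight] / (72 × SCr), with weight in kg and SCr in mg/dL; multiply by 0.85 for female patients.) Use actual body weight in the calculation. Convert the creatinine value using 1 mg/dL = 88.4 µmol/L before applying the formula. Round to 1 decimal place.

SCr = 182 / 88.4 = 2.059 mg/dL
CrCl = (140 − 74) × 112.8 / (72 × 2.059) × 0.85 = 7444.8 / 148.25 × 0.85 ≈ 42.7 mL/min

42.7 mL/min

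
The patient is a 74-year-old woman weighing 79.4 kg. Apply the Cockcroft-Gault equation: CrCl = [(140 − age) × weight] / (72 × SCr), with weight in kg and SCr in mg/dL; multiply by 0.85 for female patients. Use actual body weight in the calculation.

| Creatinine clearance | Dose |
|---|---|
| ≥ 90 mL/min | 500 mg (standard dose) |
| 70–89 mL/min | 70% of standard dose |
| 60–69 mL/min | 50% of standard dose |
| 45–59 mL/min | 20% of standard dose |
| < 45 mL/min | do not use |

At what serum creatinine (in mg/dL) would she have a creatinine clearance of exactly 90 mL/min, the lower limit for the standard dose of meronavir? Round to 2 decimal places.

0.69 mg/dL

Standard dose requires CrCl ≥ 90 mL/min.
Set (140 − 74) × 79.4 × 0.85 / (72 × SCr) = 90
SCr = (140 − 74) × 79.4 × 0.85 / (72 × 90) = 0.687 mg/dL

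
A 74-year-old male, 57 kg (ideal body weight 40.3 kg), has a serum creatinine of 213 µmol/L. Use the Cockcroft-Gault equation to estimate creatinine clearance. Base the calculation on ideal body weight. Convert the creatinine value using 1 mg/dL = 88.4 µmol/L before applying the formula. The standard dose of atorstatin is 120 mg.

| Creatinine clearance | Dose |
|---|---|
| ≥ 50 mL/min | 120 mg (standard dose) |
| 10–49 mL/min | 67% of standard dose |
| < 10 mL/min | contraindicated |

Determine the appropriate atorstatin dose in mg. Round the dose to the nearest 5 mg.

80 mg

SCr = 213 / 88.4 = 2.41 mg/dL
CrCl = (140 − 74) × 40.3 / (72 × 2.41) = 2659.8 / 173.52 ≈ 15.3 mL/min
CrCl ≈ 15 mL/min → bracket 10–49 mL/min.
67% of 120 mg = 80.4 mg → 80 mg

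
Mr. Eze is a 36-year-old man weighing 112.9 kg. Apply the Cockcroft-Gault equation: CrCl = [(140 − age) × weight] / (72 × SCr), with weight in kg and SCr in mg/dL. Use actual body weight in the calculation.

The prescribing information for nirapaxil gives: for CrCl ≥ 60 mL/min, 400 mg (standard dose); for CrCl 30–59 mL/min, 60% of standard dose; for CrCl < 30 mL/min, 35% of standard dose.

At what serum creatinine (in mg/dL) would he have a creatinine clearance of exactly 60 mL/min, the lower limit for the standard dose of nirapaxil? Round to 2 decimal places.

2.72 mg/dL

Standard dose requires CrCl ≥ 60 mL/min.
Set (140 − 36) × 112.9 / (72 × SCr) = 60
SCr = (140 − 36) × 112.9 / (72 × 60) = 2.718 mg/dL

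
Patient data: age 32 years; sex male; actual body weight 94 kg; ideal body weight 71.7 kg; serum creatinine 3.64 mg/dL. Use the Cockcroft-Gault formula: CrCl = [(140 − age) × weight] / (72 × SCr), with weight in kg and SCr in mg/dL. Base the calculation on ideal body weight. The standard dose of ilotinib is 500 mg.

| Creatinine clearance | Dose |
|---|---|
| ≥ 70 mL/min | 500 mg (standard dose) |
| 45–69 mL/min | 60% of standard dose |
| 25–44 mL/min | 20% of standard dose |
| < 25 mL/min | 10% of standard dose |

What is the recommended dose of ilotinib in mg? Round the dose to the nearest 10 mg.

CrCl = (140 − 32) × 71.7 / (72 × 3.64) = 7743.6 / 262.08 ≈ 29.5 mL/min
CrCl ≈ 30 mL/min → bracket 25–44 mL/min.
20% of 500 mg = 100 mg

100 mg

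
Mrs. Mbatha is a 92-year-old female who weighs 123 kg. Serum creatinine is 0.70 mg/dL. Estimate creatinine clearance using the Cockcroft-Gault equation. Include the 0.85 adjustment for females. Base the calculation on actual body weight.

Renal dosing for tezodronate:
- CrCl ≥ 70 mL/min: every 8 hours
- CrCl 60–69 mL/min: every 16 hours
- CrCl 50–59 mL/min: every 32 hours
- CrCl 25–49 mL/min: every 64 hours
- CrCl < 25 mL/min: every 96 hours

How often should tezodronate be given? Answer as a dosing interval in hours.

every 8 hours

CrCl = (140 − 92) × 123 / (72 × 0.7) × 0.85 = 5904.0 / 50.40 × 0.85 ≈ 99.6 mL/min
CrCl ≈ 100 mL/min → bracket ≥ 70 mL/min → every 8 hours.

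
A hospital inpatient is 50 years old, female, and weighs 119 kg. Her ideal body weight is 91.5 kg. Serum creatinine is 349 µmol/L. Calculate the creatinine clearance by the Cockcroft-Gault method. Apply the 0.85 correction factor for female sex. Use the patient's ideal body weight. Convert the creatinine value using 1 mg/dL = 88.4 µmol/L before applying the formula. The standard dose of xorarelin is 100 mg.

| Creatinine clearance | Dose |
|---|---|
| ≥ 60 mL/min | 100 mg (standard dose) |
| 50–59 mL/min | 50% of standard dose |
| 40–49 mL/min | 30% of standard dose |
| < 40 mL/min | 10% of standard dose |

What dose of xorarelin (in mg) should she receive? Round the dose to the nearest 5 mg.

10 mg

SCr = 349 / 88.4 = 3.948 mg/dL
CrCl = (140 − 50) × 91.5 / (72 × 3.948) × 0.85 = 8235.0 / 284.26 × 0.85 ≈ 24.6 mL/min
CrCl ≈ 25 mL/min → bracket < 40 mL/min.
10% of 100 mg = 10 mg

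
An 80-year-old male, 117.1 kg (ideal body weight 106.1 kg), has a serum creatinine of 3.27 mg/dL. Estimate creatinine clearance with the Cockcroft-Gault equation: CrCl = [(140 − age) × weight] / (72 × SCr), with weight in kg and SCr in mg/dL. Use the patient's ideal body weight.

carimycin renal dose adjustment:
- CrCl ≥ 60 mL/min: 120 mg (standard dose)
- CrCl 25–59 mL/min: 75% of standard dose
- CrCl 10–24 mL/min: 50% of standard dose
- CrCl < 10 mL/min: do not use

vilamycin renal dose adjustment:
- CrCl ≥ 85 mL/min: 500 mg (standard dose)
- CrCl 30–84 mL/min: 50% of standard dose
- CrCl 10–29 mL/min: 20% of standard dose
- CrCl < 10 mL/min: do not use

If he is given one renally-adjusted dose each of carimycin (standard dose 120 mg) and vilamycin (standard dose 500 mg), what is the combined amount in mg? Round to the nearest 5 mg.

CrCl = (140 − 80) × 106.1 / (72 × 3.27) = 6366.0 / 235.44 ≈ 27.0 mL/min
CrCl ≈ 27 mL/min.
carimycin: 25–59 mL/min → 75% of 120 mg = 90 mg.
vilamycin: 10–29 mL/min → 20% of 500 mg = 100 mg.
Total = 90 + 100 = 190 mg.

190 mg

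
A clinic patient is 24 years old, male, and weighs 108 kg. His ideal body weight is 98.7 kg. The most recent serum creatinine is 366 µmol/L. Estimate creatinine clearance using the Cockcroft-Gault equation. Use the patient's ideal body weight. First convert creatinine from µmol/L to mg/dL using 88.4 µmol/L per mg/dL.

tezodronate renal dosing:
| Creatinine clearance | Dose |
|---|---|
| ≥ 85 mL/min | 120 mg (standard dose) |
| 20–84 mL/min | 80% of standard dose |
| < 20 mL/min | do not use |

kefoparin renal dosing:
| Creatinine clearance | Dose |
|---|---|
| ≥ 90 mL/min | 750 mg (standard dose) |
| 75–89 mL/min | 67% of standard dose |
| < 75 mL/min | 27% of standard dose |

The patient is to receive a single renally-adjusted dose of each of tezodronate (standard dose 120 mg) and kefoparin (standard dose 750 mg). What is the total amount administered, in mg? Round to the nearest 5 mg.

300 mg

SCr = 366 / 88.4 = 4.14 mg/dL
CrCl = (140 − 24) × 98.7 / (72 × 4.14) = 11449.2 / 298.08 ≈ 38.4 mL/min
CrCl ≈ 38 mL/min.
tezodronate: 20–84 mL/min → 80% of 120 mg = 96 mg.
kefoparin: < 75 mL/min → 27% of 750 mg = 202.5 mg.
Total = 96 + 202.5 = 298.5 mg.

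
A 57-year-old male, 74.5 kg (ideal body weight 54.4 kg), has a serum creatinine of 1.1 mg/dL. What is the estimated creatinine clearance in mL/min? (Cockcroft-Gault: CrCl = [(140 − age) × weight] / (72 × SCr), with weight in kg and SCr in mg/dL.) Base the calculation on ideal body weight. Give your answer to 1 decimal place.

57.0 mL/min

CrCl = (140 − 57) × 54.4 / (72 × 1.1) = 4515.2 / 79.20 ≈ 57.0 mL/min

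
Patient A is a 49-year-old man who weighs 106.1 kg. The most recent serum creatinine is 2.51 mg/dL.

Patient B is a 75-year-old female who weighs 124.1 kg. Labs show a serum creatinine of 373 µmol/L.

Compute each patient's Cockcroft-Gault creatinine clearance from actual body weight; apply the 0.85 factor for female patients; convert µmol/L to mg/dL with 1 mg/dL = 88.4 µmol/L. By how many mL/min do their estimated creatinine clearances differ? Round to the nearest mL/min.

Patient A: CrCl = (140 − 49) × 106.1 / (72 × 2.51) = 9655.1 / 180.72 ≈ 53.4 mL/min
Patient B: SCr = 373 / 88.4 = 4.219 mg/dL
Patient B: CrCl = (140 − 75) × 124.1 / (72 × 4.219) × 0.85 = 8066.5 / 303.77 × 0.85 ≈ 22.6 mL/min
|53.4 − 22.6| = 30.8 mL/min

31 mL/min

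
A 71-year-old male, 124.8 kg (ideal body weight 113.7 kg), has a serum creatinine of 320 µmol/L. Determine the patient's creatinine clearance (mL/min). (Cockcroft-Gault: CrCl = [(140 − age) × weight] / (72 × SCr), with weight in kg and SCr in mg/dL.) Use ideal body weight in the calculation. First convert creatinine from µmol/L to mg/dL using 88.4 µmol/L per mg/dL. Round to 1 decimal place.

SCr = 320 / 88.4 = 3.62 mg/dL
CrCl = (140 − 71) × 113.7 / (72 × 3.62) = 7845.3 / 260.64 ≈ 30.1 mL/min

30.1 mL/min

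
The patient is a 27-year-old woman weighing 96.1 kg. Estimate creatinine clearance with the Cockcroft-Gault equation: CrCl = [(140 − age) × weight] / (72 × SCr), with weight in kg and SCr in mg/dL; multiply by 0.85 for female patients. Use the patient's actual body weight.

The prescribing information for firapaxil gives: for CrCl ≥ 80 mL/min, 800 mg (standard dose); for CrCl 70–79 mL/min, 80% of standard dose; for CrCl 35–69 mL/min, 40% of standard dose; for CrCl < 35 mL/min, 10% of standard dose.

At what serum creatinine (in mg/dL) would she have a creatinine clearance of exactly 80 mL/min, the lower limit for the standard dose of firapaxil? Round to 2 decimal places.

1.60 mg/dL

Standard dose requires CrCl ≥ 80 mL/min.
Set (140 − 27) × 96.1 × 0.85 / (72 × SCr) = 80
SCr = (140 − 27) × 96.1 × 0.85 / (72 × 80) = 1.603 mg/dL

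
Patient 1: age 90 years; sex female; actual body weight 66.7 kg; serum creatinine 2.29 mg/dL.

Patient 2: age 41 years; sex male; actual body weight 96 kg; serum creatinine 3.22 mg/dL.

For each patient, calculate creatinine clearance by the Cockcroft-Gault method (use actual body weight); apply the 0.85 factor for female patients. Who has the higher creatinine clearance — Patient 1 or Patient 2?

Patient 1: CrCl = (140 − 90) × 66.7 / (72 × 2.29) × 0.85 = 3335.0 / 164.88 × 0.85 ≈ 17.2 mL/min
Patient 2: CrCl = (140 − 41) × 96 / (72 × 3.22) = 9504.0 / 231.84 ≈ 41.0 mL/min
17.2 vs 41.0 mL/min → Patient 2 is higher.

Patient 2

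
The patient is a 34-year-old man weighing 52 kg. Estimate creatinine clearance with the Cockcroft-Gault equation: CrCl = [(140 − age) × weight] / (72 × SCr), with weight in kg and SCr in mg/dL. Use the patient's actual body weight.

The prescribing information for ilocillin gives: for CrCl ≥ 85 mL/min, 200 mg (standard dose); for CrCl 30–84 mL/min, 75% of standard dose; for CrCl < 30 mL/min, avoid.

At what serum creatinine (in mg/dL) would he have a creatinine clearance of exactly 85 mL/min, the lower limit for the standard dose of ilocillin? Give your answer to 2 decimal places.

Standard dose requires CrCl ≥ 85 mL/min.
Set (140 − 34) × 52 / (72 × SCr) = 85
SCr = (140 − 34) × 52 / (72 × 85) = 0.901 mg/dL

0.90 mg/dL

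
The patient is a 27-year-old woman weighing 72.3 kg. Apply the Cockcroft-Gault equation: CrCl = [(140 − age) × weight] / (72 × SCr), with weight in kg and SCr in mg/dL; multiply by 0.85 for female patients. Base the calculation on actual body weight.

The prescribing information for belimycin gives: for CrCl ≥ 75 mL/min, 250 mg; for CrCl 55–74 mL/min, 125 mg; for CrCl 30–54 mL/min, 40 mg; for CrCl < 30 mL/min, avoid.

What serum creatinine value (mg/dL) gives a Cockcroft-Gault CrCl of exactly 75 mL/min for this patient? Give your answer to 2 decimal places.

1.29 mg/dL

Standard dose requires CrCl ≥ 75 mL/min.
Set (140 − 27) × 72.3 × 0.85 / (72 × SCr) = 75
SCr = (140 − 27) × 72.3 × 0.85 / (72 × 75) = 1.286 mg/dL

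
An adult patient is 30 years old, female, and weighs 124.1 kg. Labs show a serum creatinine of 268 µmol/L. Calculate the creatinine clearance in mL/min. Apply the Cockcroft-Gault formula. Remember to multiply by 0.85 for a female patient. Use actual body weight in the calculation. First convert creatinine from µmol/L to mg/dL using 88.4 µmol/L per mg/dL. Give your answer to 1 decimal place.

53.2 mL/min

SCr = 268 / 88.4 = 3.032 mg/dL
CrCl = (140 − 30) × 124.1 / (72 × 3.032) × 0.85 = 13651.0 / 218.30 × 0.85 ≈ 53.2 mL/min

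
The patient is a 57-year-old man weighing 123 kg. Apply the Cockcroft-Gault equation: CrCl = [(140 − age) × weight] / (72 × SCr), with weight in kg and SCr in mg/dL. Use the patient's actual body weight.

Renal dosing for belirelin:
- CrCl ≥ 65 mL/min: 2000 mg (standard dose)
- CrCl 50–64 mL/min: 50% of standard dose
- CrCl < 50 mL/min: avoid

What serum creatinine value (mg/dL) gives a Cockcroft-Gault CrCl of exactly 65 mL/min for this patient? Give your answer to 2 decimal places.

2.18 mg/dL

Standard dose requires CrCl ≥ 65 mL/min.
Set (140 − 57) × 123 / (72 × SCr) = 65
SCr = (140 − 57) × 123 / (72 × 65) = 2.181 mg/dL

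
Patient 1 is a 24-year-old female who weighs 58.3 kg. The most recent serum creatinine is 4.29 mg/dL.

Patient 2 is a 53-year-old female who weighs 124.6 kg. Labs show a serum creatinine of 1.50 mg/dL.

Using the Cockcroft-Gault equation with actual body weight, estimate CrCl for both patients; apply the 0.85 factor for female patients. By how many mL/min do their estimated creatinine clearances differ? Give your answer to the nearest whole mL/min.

67 mL/min

Patient 1: CrCl = (140 − 24) × 58.3 / (72 × 4.29) × 0.85 = 6762.8 / 308.88 × 0.85 ≈ 18.6 mL/min
Patient 2: CrCl = (140 − 53) × 124.6 / (72 × 1.5) × 0.85 = 10840.2 / 108.00 × 0.85 ≈ 85.3 mL/min
|18.6 − 85.3| = 66.7 mL/min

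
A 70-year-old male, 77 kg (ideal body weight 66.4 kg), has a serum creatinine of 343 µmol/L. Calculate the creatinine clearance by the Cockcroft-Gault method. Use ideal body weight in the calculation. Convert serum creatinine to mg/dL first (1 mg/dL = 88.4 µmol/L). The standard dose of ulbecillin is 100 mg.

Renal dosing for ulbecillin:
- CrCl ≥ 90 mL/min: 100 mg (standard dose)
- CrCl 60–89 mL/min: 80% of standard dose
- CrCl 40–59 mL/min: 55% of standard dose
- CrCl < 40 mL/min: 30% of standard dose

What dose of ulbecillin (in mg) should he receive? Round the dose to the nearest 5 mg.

30 mg

SCr = 343 / 88.4 = 3.88 mg/dL
CrCl = (140 − 70) × 66.4 / (72 × 3.88) = 4648.0 / 279.36 ≈ 16.6 mL/min
CrCl ≈ 17 mL/min → bracket < 40 mL/min.
30% of 100 mg = 30 mg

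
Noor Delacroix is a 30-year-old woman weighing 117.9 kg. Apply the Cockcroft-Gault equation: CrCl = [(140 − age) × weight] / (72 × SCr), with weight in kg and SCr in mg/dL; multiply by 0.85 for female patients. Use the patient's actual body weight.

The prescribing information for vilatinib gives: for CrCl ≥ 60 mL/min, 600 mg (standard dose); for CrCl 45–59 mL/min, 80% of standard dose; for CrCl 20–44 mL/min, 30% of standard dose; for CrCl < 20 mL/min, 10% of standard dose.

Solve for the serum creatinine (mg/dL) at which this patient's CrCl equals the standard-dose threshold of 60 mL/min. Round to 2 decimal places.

2.55 mg/dL

Standard dose requires CrCl ≥ 60 mL/min.
Set (140 − 30) × 117.9 × 0.85 / (72 × SCr) = 60
SCr = (140 − 30) × 117.9 × 0.85 / (72 × 60) = 2.552 mg/dL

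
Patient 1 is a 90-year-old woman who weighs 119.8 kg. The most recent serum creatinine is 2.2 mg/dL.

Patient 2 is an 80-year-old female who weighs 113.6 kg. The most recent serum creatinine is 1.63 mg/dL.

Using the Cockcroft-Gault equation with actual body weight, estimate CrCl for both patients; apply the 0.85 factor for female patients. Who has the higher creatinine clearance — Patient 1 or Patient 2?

Patient 2

Patient 1: CrCl = (140 − 90) × 119.8 / (72 × 2.2) × 0.85 = 5990.0 / 158.40 × 0.85 ≈ 32.1 mL/min
Patient 2: CrCl = (140 − 80) × 113.6 / (72 × 1.63) × 0.85 = 6816.0 / 117.36 × 0.85 ≈ 49.4 mL/min
32.1 vs 49.4 mL/min → Patient 2 is higher.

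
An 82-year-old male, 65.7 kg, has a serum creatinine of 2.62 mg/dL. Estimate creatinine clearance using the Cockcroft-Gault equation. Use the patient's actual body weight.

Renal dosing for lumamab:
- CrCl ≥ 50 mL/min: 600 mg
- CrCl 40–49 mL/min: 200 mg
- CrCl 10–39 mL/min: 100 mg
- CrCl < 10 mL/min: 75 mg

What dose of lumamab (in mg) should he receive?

100 mg

CrCl = (140 − 82) × 65.7 / (72 × 2.62) = 3810.6 / 188.64 ≈ 20.2 mL/min
CrCl ≈ 20 mL/min → bracket 10–39 mL/min.
Dose for this bracket: 100 mg.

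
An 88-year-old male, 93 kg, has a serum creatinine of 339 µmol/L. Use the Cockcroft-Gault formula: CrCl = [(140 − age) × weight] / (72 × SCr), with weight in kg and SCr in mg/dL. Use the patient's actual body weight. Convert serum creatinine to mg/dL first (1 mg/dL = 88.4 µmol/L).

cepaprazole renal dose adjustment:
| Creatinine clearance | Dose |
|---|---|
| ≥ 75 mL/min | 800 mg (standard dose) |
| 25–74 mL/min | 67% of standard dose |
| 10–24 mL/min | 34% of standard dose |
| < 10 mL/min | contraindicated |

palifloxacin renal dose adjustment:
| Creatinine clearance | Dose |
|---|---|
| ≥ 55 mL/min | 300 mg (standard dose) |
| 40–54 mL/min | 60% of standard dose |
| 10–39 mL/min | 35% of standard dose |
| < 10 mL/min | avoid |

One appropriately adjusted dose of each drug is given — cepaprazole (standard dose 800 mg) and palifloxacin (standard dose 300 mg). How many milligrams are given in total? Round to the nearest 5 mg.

375 mg

SCr = 339 / 88.4 = 3.835 mg/dL
CrCl = (140 − 88) × 93 / (72 × 3.835) = 4836.0 / 276.12 ≈ 17.5 mL/min
CrCl ≈ 18 mL/min.
cepaprazole: 10–24 mL/min → 34% of 800 mg = 272 mg.
palifloxacin: 10–39 mL/min → 35% of 300 mg = 105 mg.
Total = 272 + 105 = 377 mg.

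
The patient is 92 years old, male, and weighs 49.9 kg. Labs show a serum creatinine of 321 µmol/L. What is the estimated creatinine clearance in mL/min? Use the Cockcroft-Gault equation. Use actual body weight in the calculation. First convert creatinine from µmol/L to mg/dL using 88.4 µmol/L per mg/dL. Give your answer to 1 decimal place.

9.2 mL/min

SCr = 321 / 88.4 = 3.631 mg/dL
CrCl = (140 − 92) × 49.9 / (72 × 3.631) = 2395.2 / 261.43 ≈ 9.2 mL/min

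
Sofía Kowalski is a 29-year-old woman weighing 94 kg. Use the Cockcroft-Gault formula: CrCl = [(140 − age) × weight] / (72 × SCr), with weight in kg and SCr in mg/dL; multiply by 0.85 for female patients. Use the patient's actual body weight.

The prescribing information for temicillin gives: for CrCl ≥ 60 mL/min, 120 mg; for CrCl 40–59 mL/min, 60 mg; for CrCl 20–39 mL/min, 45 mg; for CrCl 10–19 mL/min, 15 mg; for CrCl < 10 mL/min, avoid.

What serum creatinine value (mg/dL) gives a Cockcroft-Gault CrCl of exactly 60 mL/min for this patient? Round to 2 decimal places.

2.05 mg/dL

Standard dose requires CrCl ≥ 60 mL/min.
Set (140 − 29) × 94 × 0.85 / (72 × SCr) = 60
SCr = (140 − 29) × 94 × 0.85 / (72 × 60) = 2.053 mg/dL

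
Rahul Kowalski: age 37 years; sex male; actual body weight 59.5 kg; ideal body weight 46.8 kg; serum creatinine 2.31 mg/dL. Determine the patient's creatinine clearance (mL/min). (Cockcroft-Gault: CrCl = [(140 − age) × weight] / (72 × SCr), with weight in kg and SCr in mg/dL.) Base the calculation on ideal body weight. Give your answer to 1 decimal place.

29.0 mL/min

CrCl = (140 − 37) × 46.8 / (72 × 2.31) = 4820.4 / 166.32 ≈ 29.0 mL/min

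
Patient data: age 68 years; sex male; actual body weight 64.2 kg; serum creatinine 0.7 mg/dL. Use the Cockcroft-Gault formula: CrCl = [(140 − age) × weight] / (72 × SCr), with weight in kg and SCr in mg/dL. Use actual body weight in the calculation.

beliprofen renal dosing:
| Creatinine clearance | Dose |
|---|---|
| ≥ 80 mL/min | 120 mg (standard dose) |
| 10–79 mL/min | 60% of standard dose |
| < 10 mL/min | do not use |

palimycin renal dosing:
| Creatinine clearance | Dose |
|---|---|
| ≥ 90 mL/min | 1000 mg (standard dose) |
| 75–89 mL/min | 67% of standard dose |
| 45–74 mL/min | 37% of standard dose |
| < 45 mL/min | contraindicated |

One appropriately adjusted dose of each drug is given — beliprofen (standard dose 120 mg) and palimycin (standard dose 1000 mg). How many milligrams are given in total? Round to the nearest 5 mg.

CrCl = (140 − 68) × 64.2 / (72 × 0.7) = 4622.4 / 50.40 ≈ 91.7 mL/min
CrCl ≈ 92 mL/min.
beliprofen: ≥ 80 mL/min → 100% of 120 mg = 120 mg.
palimycin: ≥ 90 mL/min → 100% of 1000 mg = 1000 mg.
Total = 120 + 1000 = 1120 mg.

1120 mg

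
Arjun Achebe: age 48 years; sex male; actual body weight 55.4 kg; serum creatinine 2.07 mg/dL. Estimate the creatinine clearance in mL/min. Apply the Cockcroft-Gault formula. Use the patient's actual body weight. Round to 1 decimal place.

34.2 mL/min

CrCl = (140 − 48) × 55.4 / (72 × 2.07) = 5096.8 / 149.04 ≈ 34.2 mL/min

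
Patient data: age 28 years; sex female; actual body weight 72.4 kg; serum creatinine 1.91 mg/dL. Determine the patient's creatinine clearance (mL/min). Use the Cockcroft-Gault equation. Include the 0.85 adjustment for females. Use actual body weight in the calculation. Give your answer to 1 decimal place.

CrCl = (140 − 28) × 72.4 / (72 × 1.91) × 0.85 = 8108.8 / 137.52 × 0.85 ≈ 50.1 mL/min

50.1 mL/min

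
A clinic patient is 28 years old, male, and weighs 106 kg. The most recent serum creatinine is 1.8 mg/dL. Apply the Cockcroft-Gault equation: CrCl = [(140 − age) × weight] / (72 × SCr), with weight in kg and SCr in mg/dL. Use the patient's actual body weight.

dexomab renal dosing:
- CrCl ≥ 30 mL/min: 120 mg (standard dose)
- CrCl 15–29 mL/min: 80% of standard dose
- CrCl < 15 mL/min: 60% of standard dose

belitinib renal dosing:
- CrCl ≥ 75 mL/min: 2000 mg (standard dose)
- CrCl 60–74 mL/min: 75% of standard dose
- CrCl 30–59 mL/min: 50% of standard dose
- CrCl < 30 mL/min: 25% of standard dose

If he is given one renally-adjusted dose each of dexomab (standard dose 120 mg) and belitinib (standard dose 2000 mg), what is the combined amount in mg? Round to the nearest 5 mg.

CrCl = (140 − 28) × 106 / (72 × 1.8) = 11872.0 / 129.60 ≈ 91.6 mL/min
CrCl ≈ 92 mL/min.
dexomab: ≥ 30 mL/min → 100% of 120 mg = 120 mg.
belitinib: ≥ 75 mL/min → 100% of 2000 mg = 2000 mg.
Total = 120 + 2000 = 2120 mg.

2120 mg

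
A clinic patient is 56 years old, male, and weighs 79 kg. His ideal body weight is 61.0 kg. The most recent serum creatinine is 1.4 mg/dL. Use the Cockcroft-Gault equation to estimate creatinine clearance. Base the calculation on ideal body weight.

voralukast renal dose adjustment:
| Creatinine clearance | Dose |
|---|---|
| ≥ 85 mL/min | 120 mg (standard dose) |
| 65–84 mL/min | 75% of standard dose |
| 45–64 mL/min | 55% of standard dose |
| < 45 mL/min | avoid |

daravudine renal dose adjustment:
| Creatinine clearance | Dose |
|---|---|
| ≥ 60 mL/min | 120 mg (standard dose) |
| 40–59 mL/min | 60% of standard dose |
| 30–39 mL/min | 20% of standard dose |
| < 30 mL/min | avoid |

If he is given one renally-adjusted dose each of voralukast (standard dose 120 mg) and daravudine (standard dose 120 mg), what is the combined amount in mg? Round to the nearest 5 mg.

140 mg

CrCl = (140 − 56) × 61 / (72 × 1.4) = 5124.0 / 100.80 ≈ 50.8 mL/min
CrCl ≈ 51 mL/min.
voralukast: 45–64 mL/min → 55% of 120 mg = 66 mg.
daravudine: 40–59 mL/min → 60% of 120 mg = 72 mg.
Total = 66 + 72 = 138 mg.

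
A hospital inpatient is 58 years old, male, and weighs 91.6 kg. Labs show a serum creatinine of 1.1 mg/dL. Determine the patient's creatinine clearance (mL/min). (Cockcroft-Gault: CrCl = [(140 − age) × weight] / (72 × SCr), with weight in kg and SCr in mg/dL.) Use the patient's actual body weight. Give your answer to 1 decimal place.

94.8 mL/min

CrCl = (140 − 58) × 91.6 / (72 × 1.1) = 7511.2 / 79.20 ≈ 94.8 mL/min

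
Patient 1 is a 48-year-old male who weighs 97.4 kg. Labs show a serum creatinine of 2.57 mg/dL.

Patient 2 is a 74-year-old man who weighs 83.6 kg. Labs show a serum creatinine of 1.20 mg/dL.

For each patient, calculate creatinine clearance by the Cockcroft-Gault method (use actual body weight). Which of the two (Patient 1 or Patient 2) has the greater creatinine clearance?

Patient 2

Patient 1: CrCl = (140 − 48) × 97.4 / (72 × 2.57) = 8960.8 / 185.04 ≈ 48.4 mL/min
Patient 2: CrCl = (140 − 74) × 83.6 / (72 × 1.2) = 5517.6 / 86.40 ≈ 63.9 mL/min
48.4 vs 63.9 mL/min → Patient 2 is higher.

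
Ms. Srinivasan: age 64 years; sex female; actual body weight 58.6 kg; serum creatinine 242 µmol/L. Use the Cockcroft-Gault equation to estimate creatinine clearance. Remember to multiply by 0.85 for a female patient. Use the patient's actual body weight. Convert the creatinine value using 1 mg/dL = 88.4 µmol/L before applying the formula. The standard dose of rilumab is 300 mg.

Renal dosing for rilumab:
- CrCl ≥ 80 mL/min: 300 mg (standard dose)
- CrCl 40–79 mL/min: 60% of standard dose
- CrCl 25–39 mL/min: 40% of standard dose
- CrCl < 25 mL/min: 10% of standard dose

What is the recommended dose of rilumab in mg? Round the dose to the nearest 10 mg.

SCr = 242 / 88.4 = 2.738 mg/dL
CrCl = (140 − 64) × 58.6 / (72 × 2.738) × 0.85 = 4453.6 / 197.14 × 0.85 ≈ 19.2 mL/min
CrCl ≈ 19 mL/min → bracket < 25 mL/min.
10% of 300 mg = 30 mg

30 mg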